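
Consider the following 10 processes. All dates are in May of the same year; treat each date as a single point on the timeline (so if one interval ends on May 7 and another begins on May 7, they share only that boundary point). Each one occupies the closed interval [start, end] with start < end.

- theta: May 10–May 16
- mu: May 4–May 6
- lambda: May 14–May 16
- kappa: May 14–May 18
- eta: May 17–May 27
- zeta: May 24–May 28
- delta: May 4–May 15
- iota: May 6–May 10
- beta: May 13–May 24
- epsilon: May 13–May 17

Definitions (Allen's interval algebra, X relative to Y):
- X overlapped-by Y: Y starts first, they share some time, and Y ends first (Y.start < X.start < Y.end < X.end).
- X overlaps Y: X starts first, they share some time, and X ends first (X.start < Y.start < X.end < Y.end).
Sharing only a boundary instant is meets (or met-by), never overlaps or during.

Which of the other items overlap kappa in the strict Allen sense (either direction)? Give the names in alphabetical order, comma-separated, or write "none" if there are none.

delta, epsilon, eta, theta

Target kappa = [May 14, May 18].
beta [May 13, May 24] → contains → no.
delta [May 4, May 15] → overlaps → yes.
epsilon [May 13, May 17] → overlaps → yes.
eta [May 17, May 27] → overlapped-by → yes.
iota [May 6, May 10] → before → no.
lambda [May 14, May 16] → starts → no.
mu [May 4, May 6] → before → no.
theta [May 10, May 16] → overlaps → yes.
zeta [May 24, May 28] → after → no.
Result: delta, epsilon, eta, theta.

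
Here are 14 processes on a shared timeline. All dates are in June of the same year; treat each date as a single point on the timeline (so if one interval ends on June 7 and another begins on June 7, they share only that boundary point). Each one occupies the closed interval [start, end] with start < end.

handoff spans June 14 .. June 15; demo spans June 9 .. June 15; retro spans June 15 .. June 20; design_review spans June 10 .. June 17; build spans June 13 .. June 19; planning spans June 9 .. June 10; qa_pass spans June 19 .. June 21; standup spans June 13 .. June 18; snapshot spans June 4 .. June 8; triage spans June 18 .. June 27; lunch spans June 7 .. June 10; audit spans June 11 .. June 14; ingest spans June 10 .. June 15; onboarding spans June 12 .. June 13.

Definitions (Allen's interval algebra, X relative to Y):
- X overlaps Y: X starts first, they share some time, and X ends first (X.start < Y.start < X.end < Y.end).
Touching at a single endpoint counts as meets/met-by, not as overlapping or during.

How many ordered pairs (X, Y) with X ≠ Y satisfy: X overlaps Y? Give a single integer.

Checking all 182 ordered pairs for relation 'overlaps'; matching pairs in alphabetical order:
(audit, build): audit overlaps build ✓
(audit, standup): audit overlaps standup ✓
(build, retro): build overlaps retro ✓
(build, triage): build overlaps triage ✓
(demo, build): demo overlaps build ✓
(demo, design_review): demo overlaps design_review ✓
(demo, standup): demo overlaps standup ✓
(design_review, build): design_review overlaps build ✓
(design_review, retro): design_review overlaps retro ✓
(design_review, standup): design_review overlaps standup ✓
(ingest, build): ingest overlaps build ✓
(ingest, standup): ingest overlaps standup ✓
(lunch, demo): lunch overlaps demo ✓
(retro, qa_pass): retro overlaps qa_pass ✓
(retro, triage): retro overlaps triage ✓
(snapshot, lunch): snapshot overlaps lunch ✓
(standup, retro): standup overlaps retro ✓
Count: 17.

17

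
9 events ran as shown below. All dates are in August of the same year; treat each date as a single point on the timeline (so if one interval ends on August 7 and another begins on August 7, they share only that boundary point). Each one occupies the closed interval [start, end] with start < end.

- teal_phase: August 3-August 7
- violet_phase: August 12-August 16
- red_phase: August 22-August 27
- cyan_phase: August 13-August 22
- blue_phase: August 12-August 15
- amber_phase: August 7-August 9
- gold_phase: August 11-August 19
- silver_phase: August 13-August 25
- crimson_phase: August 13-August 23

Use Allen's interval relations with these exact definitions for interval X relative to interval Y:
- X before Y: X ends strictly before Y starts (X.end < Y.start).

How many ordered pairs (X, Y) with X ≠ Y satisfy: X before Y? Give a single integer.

17

Checking all 72 ordered pairs for relation 'before'; matching pairs in alphabetical order:
(amber_phase, blue_phase): amber_phase before blue_phase ✓
(amber_phase, crimson_phase): amber_phase before crimson_phase ✓
(amber_phase, cyan_phase): amber_phase before cyan_phase ✓
(amber_phase, gold_phase): amber_phase before gold_phase ✓
(amber_phase, red_phase): amber_phase before red_phase ✓
(amber_phase, silver_phase): amber_phase before silver_phase ✓
(amber_phase, violet_phase): amber_phase before violet_phase ✓
(blue_phase, red_phase): blue_phase before red_phase ✓
(gold_phase, red_phase): gold_phase before red_phase ✓
(teal_phase, blue_phase): teal_phase before blue_phase ✓
(teal_phase, crimson_phase): teal_phase before crimson_phase ✓
(teal_phase, cyan_phase): teal_phase before cyan_phase ✓
(teal_phase, gold_phase): teal_phase before gold_phase ✓
(teal_phase, red_phase): teal_phase before red_phase ✓
(teal_phase, silver_phase): teal_phase before silver_phase ✓
(teal_phase, violet_phase): teal_phase before violet_phase ✓
(violet_phase, red_phase): violet_phase before red_phase ✓
Count: 17.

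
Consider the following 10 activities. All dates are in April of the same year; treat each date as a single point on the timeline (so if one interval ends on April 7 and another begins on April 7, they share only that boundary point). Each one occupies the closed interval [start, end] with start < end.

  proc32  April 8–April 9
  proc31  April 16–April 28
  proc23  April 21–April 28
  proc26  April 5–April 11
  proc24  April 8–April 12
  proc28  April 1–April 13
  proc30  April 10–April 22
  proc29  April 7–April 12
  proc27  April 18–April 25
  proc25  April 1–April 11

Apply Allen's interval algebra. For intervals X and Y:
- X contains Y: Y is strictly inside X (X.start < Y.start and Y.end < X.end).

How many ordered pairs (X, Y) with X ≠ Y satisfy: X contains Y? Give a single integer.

8

Checking all 90 ordered pairs for relation 'contains'; matching pairs in alphabetical order:
(proc25, proc32): proc25 contains proc32 ✓
(proc26, proc32): proc26 contains proc32 ✓
(proc28, proc24): proc28 contains proc24 ✓
(proc28, proc26): proc28 contains proc26 ✓
(proc28, proc29): proc28 contains proc29 ✓
(proc28, proc32): proc28 contains proc32 ✓
(proc29, proc32): proc29 contains proc32 ✓
(proc31, proc27): proc31 contains proc27 ✓
Count: 8.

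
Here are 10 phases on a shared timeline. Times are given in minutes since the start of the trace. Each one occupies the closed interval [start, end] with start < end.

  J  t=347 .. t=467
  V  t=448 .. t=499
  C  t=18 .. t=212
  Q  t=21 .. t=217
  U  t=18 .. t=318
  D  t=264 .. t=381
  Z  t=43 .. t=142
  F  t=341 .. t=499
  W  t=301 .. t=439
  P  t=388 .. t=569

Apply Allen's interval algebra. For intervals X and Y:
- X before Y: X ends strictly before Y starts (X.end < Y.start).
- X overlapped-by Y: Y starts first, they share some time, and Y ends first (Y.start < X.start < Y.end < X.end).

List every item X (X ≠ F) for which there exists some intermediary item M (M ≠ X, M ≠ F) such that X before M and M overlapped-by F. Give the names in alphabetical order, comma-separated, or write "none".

Target F = [t=341, t=499].
Intermediaries M with M overlapped-by F: P.
Via P — items with X before P: C, D, Q, U, Z.
Union: C, D, Q, U, Z.

C, D, Q, U, Z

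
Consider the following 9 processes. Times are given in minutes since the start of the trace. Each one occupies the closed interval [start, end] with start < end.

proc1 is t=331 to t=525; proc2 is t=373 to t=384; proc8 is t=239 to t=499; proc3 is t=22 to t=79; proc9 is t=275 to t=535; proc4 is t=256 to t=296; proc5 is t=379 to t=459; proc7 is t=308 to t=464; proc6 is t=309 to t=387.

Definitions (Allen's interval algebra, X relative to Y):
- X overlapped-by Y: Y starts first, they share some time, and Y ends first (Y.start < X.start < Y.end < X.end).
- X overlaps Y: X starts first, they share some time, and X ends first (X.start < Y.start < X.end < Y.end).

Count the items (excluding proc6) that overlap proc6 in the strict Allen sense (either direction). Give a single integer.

2

Target proc6 = [t=309, t=387].
proc1 [t=331, t=525] → overlapped-by → counts.
proc2 [t=373, t=384] → during → no.
proc3 [t=22, t=79] → before → no.
proc4 [t=256, t=296] → before → no.
proc5 [t=379, t=459] → overlapped-by → counts.
proc7 [t=308, t=464] → contains → no.
proc8 [t=239, t=499] → contains → no.
proc9 [t=275, t=535] → contains → no.
Total: 2.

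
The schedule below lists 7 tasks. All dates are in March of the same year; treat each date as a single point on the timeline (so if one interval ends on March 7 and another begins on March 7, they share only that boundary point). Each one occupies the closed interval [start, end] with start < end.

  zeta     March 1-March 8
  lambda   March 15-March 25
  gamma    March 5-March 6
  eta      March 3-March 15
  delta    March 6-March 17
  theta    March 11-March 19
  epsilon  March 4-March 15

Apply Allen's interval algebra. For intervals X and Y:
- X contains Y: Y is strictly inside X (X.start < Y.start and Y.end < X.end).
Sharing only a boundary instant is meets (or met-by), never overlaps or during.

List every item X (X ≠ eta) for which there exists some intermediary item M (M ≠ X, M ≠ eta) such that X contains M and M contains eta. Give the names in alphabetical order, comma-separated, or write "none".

none

Target eta = [March 3, March 15].
Intermediaries M with M contains eta: none.
Union: none.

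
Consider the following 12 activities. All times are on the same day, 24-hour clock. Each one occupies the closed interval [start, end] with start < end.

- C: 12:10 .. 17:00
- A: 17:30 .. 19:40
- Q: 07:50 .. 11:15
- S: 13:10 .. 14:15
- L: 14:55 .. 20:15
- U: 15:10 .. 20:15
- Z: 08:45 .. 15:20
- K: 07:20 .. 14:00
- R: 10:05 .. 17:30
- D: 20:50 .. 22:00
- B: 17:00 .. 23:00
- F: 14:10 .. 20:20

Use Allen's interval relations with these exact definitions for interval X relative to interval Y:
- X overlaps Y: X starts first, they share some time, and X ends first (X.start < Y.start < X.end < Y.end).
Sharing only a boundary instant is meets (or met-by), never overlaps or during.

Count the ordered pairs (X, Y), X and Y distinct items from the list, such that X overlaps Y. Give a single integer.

Checking all 132 ordered pairs for relation 'overlaps'; matching pairs in alphabetical order:
(C, F): C overlaps F ✓
(C, L): C overlaps L ✓
(C, U): C overlaps U ✓
(F, B): F overlaps B ✓
(K, C): K overlaps C ✓
(K, R): K overlaps R ✓
(K, S): K overlaps S ✓
(K, Z): K overlaps Z ✓
(L, B): L overlaps B ✓
(Q, R): Q overlaps R ✓
(Q, Z): Q overlaps Z ✓
(R, B): R overlaps B ✓
(R, F): R overlaps F ✓
(R, L): R overlaps L ✓
(R, U): R overlaps U ✓
(S, F): S overlaps F ✓
(U, B): U overlaps B ✓
(Z, C): Z overlaps C ✓
(Z, F): Z overlaps F ✓
(Z, L): Z overlaps L ✓
(Z, R): Z overlaps R ✓
(Z, U): Z overlaps U ✓
Count: 22.

22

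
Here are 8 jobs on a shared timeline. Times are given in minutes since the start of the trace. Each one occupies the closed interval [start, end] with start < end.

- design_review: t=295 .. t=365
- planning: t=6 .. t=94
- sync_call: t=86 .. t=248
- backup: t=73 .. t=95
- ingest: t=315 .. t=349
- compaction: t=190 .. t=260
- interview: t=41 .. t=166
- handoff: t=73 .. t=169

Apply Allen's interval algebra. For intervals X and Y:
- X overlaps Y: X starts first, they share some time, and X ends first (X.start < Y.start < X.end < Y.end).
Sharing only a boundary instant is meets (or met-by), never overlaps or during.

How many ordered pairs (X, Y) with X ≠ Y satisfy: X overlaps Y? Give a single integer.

9

Checking all 56 ordered pairs for relation 'overlaps'; matching pairs in alphabetical order:
(backup, sync_call): backup overlaps sync_call ✓
(handoff, sync_call): handoff overlaps sync_call ✓
(interview, handoff): interview overlaps handoff ✓
(interview, sync_call): interview overlaps sync_call ✓
(planning, backup): planning overlaps backup ✓
(planning, handoff): planning overlaps handoff ✓
(planning, interview): planning overlaps interview ✓
(planning, sync_call): planning overlaps sync_call ✓
(sync_call, compaction): sync_call overlaps compaction ✓
Count: 9.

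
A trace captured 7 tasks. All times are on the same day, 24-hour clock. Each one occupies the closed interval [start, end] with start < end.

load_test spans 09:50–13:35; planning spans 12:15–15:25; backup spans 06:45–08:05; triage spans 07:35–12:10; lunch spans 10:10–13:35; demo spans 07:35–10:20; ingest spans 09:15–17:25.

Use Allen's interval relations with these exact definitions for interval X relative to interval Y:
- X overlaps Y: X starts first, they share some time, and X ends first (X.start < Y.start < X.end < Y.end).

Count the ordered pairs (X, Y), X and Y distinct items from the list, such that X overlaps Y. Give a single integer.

10

Checking all 42 ordered pairs for relation 'overlaps'; matching pairs in alphabetical order:
(backup, demo): backup overlaps demo ✓
(backup, triage): backup overlaps triage ✓
(demo, ingest): demo overlaps ingest ✓
(demo, load_test): demo overlaps load_test ✓
(demo, lunch): demo overlaps lunch ✓
(load_test, planning): load_test overlaps planning ✓
(lunch, planning): lunch overlaps planning ✓
(triage, ingest): triage overlaps ingest ✓
(triage, load_test): triage overlaps load_test ✓
(triage, lunch): triage overlaps lunch ✓
Count: 10.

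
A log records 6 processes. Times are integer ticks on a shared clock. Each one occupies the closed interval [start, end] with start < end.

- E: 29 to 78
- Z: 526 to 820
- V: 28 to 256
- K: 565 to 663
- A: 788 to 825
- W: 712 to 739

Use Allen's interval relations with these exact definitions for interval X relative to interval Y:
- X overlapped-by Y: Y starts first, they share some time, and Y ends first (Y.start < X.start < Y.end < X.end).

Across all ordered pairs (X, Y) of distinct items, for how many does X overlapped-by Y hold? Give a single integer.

Checking all 30 ordered pairs for relation 'overlapped-by'; matching pairs in alphabetical order:
(A, Z): A overlapped-by Z ✓
Count: 1.

1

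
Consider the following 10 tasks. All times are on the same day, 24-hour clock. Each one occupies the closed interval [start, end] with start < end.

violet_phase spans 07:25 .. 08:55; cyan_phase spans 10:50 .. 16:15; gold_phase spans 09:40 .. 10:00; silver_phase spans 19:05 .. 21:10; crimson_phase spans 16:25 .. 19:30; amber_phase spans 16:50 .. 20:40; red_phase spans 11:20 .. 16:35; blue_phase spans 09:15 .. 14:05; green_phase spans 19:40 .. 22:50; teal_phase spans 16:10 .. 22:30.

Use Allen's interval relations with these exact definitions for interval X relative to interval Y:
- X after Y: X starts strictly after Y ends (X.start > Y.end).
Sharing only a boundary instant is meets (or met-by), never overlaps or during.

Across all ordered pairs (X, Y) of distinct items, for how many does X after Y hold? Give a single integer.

Checking all 90 ordered pairs for relation 'after'; matching pairs in alphabetical order:
(amber_phase, blue_phase): amber_phase after blue_phase ✓
(amber_phase, cyan_phase): amber_phase after cyan_phase ✓
(amber_phase, gold_phase): amber_phase after gold_phase ✓
(amber_phase, red_phase): amber_phase after red_phase ✓
(amber_phase, violet_phase): amber_phase after violet_phase ✓
(blue_phase, violet_phase): blue_phase after violet_phase ✓
(crimson_phase, blue_phase): crimson_phase after blue_phase ✓
(crimson_phase, cyan_phase): crimson_phase after cyan_phase ✓
(crimson_phase, gold_phase): crimson_phase after gold_phase ✓
(crimson_phase, violet_phase): crimson_phase after violet_phase ✓
(cyan_phase, gold_phase): cyan_phase after gold_phase ✓
(cyan_phase, violet_phase): cyan_phase after violet_phase ✓
(gold_phase, violet_phase): gold_phase after violet_phase ✓
(green_phase, blue_phase): green_phase after blue_phase ✓
(green_phase, crimson_phase): green_phase after crimson_phase ✓
(green_phase, cyan_phase): green_phase after cyan_phase ✓
(green_phase, gold_phase): green_phase after gold_phase ✓
(green_phase, red_phase): green_phase after red_phase ✓
(green_phase, violet_phase): green_phase after violet_phase ✓
(red_phase, gold_phase): red_phase after gold_phase ✓
(red_phase, violet_phase): red_phase after violet_phase ✓
(silver_phase, blue_phase): silver_phase after blue_phase ✓
(silver_phase, cyan_phase): silver_phase after cyan_phase ✓
(silver_phase, gold_phase): silver_phase after gold_phase ✓
... plus 5 further pairs not listed.
Count: 29.

29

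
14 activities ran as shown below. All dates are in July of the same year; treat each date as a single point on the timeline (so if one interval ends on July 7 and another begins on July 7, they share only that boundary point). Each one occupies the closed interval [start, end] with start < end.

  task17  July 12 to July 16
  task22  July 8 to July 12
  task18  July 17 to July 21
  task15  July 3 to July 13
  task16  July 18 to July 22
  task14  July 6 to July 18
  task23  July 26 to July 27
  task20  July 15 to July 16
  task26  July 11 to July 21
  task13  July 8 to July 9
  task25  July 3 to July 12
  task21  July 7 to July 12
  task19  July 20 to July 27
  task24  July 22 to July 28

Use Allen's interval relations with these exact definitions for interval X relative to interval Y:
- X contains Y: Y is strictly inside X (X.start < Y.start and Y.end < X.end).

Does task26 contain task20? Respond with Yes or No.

task26 = [July 11, July 21], task20 = [July 15, July 16].
Actual relation of task26 to task20: contains.
Asked whether 'contains' holds → Yes.

Yes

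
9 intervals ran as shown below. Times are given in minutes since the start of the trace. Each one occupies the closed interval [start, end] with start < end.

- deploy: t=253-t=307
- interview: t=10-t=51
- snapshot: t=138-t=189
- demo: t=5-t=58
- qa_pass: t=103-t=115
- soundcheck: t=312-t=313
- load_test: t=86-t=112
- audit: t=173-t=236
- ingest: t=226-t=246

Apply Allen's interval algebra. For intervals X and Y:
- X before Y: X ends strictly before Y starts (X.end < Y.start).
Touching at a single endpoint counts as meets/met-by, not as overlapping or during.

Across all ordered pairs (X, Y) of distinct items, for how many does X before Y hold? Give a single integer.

Checking all 72 ordered pairs for relation 'before'; matching pairs in alphabetical order:
(audit, deploy): audit before deploy ✓
(audit, soundcheck): audit before soundcheck ✓
(demo, audit): demo before audit ✓
(demo, deploy): demo before deploy ✓
(demo, ingest): demo before ingest ✓
(demo, load_test): demo before load_test ✓
(demo, qa_pass): demo before qa_pass ✓
(demo, snapshot): demo before snapshot ✓
(demo, soundcheck): demo before soundcheck ✓
(deploy, soundcheck): deploy before soundcheck ✓
(ingest, deploy): ingest before deploy ✓
(ingest, soundcheck): ingest before soundcheck ✓
(interview, audit): interview before audit ✓
(interview, deploy): interview before deploy ✓
(interview, ingest): interview before ingest ✓
(interview, load_test): interview before load_test ✓
(interview, qa_pass): interview before qa_pass ✓
(interview, snapshot): interview before snapshot ✓
(interview, soundcheck): interview before soundcheck ✓
(load_test, audit): load_test before audit ✓
(load_test, deploy): load_test before deploy ✓
(load_test, ingest): load_test before ingest ✓
(load_test, snapshot): load_test before snapshot ✓
(load_test, soundcheck): load_test before soundcheck ✓
... plus 8 further pairs not listed.
Count: 32.

32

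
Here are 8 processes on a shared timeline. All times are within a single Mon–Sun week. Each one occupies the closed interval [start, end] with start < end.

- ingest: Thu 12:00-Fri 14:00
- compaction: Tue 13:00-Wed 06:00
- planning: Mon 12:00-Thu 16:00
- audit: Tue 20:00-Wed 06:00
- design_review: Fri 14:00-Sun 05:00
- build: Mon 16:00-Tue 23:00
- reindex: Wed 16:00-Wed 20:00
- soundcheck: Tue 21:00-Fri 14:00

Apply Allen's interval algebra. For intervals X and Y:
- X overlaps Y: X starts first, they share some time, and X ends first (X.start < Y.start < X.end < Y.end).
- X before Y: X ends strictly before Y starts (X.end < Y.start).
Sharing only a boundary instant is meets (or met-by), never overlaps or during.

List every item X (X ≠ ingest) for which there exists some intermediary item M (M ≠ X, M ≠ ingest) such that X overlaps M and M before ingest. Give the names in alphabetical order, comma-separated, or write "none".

Target ingest = [Thu 12:00, Fri 14:00].
Intermediaries M with M before ingest: audit, build, compaction, reindex.
Via audit — items with X overlaps audit: build.
Via build — items with X overlaps build: none.
Via compaction — items with X overlaps compaction: build.
Via reindex — items with X overlaps reindex: none.
Union: build.

build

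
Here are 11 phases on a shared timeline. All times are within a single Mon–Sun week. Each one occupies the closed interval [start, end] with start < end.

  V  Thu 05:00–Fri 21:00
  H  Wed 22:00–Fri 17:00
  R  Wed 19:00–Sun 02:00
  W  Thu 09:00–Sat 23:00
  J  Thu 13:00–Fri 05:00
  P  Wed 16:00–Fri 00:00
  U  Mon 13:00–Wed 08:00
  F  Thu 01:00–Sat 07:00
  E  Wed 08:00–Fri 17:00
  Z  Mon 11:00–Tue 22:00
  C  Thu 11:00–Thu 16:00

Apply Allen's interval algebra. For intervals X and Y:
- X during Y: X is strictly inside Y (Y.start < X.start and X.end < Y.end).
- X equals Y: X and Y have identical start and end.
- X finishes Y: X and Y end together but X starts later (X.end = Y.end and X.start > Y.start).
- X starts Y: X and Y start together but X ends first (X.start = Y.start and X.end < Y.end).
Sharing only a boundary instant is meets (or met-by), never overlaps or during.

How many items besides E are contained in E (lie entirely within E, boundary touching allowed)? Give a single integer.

4

Target E = [Wed 08:00, Fri 17:00].
C [Thu 11:00, Thu 16:00] → during → counts.
F [Thu 01:00, Sat 07:00] → overlapped-by → no.
H [Wed 22:00, Fri 17:00] → finishes → counts.
J [Thu 13:00, Fri 05:00] → during → counts.
P [Wed 16:00, Fri 00:00] → during → counts.
R [Wed 19:00, Sun 02:00] → overlapped-by → no.
U [Mon 13:00, Wed 08:00] → meets → no.
V [Thu 05:00, Fri 21:00] → overlapped-by → no.
W [Thu 09:00, Sat 23:00] → overlapped-by → no.
Z [Mon 11:00, Tue 22:00] → before → no.
Total: 4.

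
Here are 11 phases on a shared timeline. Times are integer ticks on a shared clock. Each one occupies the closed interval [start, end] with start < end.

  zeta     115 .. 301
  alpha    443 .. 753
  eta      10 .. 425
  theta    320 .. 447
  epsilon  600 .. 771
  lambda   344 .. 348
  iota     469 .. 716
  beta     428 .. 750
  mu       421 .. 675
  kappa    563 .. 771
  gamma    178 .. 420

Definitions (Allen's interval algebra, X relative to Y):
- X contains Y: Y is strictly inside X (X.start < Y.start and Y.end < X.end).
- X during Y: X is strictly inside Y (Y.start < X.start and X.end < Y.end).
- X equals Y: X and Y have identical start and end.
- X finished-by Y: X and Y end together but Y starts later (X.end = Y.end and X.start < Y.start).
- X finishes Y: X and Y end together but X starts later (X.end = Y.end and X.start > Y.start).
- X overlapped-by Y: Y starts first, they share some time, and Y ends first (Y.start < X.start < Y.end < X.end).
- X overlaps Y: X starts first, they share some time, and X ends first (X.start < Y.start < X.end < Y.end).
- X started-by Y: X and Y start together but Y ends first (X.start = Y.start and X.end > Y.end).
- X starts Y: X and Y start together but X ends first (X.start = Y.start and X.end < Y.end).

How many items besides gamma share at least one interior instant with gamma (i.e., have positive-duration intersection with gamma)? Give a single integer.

4

Target gamma = [178, 420].
alpha [443, 753] → after → no.
beta [428, 750] → after → no.
epsilon [600, 771] → after → no.
eta [10, 425] → contains → counts.
iota [469, 716] → after → no.
kappa [563, 771] → after → no.
lambda [344, 348] → during → counts.
mu [421, 675] → after → no.
theta [320, 447] → overlapped-by → counts.
zeta [115, 301] → overlaps → counts.
Total: 4.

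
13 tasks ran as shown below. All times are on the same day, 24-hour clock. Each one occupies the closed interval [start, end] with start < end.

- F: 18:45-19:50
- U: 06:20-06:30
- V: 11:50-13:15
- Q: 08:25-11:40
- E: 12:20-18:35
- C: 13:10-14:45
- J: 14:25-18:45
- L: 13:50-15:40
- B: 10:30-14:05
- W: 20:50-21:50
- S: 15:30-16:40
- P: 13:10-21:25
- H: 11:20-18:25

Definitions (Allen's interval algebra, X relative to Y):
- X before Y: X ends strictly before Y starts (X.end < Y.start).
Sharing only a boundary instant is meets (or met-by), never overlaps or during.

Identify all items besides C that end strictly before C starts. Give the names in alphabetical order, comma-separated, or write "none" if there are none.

Q, U

Target C = [13:10, 14:45].
B [10:30, 14:05] → overlaps → no.
E [12:20, 18:35] → contains → no.
F [18:45, 19:50] → after → no.
H [11:20, 18:25] → contains → no.
J [14:25, 18:45] → overlapped-by → no.
L [13:50, 15:40] → overlapped-by → no.
P [13:10, 21:25] → started-by → no.
Q [08:25, 11:40] → before → yes.
S [15:30, 16:40] → after → no.
U [06:20, 06:30] → before → yes.
V [11:50, 13:15] → overlaps → no.
W [20:50, 21:50] → after → no.
Result: Q, U.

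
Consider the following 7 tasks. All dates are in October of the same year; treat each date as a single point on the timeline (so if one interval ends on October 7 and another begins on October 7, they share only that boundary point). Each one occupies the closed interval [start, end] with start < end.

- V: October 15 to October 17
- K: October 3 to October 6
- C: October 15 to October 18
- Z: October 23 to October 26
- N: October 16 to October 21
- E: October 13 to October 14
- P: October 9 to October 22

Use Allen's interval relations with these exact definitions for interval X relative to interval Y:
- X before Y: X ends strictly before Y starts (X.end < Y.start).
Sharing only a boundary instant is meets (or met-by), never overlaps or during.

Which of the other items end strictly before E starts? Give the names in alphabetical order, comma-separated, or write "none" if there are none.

Target E = [October 13, October 14].
C [October 15, October 18] → after → no.
K [October 3, October 6] → before → yes.
N [October 16, October 21] → after → no.
P [October 9, October 22] → contains → no.
V [October 15, October 17] → after → no.
Z [October 23, October 26] → after → no.
Result: K.

K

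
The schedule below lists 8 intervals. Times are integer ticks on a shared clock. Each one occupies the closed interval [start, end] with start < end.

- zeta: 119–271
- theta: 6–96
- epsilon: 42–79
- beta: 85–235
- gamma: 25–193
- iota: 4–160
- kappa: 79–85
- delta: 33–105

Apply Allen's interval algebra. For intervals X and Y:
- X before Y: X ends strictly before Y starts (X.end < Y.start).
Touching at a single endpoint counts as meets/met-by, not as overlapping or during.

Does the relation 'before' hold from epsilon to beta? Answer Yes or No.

Yes

epsilon = [42, 79], beta = [85, 235].
Actual relation of epsilon to beta: before.
Asked whether 'before' holds → Yes.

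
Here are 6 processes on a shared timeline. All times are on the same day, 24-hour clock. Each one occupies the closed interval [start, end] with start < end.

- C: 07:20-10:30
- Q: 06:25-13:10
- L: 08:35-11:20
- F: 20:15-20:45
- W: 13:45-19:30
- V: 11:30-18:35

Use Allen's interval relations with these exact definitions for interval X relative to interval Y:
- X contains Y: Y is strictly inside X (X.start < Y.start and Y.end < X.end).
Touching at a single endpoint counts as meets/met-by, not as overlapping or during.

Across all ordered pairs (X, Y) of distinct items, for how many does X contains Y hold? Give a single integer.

2

Checking all 30 ordered pairs for relation 'contains'; matching pairs in alphabetical order:
(Q, C): Q contains C ✓
(Q, L): Q contains L ✓
Count: 2.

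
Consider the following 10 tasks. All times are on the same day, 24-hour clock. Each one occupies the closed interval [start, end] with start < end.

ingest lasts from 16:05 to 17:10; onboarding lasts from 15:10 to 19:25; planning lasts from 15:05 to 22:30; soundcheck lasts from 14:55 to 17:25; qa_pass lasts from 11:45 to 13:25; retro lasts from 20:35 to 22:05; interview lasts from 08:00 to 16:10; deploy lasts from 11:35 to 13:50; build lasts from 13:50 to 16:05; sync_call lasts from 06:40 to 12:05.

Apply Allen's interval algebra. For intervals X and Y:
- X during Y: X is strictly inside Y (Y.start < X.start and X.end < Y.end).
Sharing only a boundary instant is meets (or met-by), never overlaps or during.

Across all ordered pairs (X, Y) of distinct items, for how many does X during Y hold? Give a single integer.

9

Checking all 90 ordered pairs for relation 'during'; matching pairs in alphabetical order:
(build, interview): build during interview ✓
(deploy, interview): deploy during interview ✓
(ingest, onboarding): ingest during onboarding ✓
(ingest, planning): ingest during planning ✓
(ingest, soundcheck): ingest during soundcheck ✓
(onboarding, planning): onboarding during planning ✓
(qa_pass, deploy): qa_pass during deploy ✓
(qa_pass, interview): qa_pass during interview ✓
(retro, planning): retro during planning ✓
Count: 9.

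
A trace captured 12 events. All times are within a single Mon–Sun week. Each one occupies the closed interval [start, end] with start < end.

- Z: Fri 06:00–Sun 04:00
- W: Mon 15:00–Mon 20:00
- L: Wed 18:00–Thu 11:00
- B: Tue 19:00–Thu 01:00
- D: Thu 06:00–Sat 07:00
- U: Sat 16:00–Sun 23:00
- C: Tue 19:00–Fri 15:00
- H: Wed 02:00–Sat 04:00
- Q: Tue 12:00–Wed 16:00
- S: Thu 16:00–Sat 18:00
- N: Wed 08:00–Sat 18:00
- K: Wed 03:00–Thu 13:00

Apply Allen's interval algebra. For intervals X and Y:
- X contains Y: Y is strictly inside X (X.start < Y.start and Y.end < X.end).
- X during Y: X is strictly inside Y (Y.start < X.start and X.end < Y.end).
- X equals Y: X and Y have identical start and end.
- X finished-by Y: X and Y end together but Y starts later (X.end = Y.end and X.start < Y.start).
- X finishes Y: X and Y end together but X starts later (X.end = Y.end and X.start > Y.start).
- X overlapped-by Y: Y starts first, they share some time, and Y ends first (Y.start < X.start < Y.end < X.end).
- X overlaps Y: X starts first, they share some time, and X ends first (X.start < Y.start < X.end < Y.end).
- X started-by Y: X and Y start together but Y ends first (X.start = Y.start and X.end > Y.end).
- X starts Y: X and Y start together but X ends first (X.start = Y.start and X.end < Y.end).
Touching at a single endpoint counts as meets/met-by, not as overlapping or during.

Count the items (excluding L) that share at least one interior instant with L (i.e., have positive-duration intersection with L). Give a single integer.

Target L = [Wed 18:00, Thu 11:00].
B [Tue 19:00, Thu 01:00] → overlaps → counts.
C [Tue 19:00, Fri 15:00] → contains → counts.
D [Thu 06:00, Sat 07:00] → overlapped-by → counts.
H [Wed 02:00, Sat 04:00] → contains → counts.
K [Wed 03:00, Thu 13:00] → contains → counts.
N [Wed 08:00, Sat 18:00] → contains → counts.
Q [Tue 12:00, Wed 16:00] → before → no.
S [Thu 16:00, Sat 18:00] → after → no.
U [Sat 16:00, Sun 23:00] → after → no.
W [Mon 15:00, Mon 20:00] → before → no.
Z [Fri 06:00, Sun 04:00] → after → no.
Total: 6.

6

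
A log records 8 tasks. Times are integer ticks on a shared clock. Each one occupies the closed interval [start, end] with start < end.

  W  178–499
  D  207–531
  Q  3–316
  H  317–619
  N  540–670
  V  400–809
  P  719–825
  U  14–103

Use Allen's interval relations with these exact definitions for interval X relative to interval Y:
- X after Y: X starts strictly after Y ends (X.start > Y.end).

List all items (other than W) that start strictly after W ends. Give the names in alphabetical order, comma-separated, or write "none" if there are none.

Target W = [178, 499].
D [207, 531] → overlapped-by → no.
H [317, 619] → overlapped-by → no.
N [540, 670] → after → yes.
P [719, 825] → after → yes.
Q [3, 316] → overlaps → no.
U [14, 103] → before → no.
V [400, 809] → overlapped-by → no.
Result: N, P.

N, P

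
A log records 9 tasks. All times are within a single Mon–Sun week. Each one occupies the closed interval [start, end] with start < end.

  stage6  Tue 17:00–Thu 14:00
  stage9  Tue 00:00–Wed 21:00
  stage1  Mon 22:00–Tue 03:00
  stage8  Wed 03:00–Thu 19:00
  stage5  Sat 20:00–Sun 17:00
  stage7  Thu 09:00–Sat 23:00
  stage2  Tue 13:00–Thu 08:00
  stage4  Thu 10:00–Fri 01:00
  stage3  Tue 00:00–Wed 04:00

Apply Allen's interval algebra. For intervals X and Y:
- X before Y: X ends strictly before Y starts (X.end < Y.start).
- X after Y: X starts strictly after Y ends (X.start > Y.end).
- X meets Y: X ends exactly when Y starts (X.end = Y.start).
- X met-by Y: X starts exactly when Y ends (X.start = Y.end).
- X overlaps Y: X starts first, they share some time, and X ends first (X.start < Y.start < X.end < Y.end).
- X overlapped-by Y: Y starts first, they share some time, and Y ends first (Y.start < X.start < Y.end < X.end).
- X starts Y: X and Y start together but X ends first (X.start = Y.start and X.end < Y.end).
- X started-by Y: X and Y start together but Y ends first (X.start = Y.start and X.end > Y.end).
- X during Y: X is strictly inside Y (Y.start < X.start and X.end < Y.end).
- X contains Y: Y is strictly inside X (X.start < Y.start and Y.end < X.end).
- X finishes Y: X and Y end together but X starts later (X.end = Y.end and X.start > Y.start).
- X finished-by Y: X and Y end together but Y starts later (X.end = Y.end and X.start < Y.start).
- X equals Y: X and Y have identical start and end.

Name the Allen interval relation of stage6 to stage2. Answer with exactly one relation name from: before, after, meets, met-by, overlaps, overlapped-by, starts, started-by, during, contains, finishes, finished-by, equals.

stage6 = [Tue 17:00, Thu 14:00]; stage2 = [Tue 13:00, Thu 08:00].
Compare endpoints: stage6.start > stage2.start, stage6.start < stage2.end, stage6.end > stage2.start, stage6.end > stage2.end.
That pattern is 'overlapped-by'.

overlapped-by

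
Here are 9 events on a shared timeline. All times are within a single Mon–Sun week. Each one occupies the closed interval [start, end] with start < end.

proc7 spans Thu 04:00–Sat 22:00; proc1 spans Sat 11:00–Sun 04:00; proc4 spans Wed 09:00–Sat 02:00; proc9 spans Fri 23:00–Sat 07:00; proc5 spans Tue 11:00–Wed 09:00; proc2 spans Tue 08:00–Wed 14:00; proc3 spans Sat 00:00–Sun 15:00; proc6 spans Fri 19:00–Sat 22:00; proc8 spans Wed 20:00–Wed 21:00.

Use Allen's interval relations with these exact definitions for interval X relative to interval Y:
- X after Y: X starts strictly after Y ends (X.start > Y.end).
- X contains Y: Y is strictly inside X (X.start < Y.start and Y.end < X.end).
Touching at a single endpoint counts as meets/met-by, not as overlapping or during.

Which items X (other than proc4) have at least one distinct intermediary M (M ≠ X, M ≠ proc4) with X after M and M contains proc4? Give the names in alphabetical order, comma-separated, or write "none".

none

Target proc4 = [Wed 09:00, Sat 02:00].
Intermediaries M with M contains proc4: none.
Union: none.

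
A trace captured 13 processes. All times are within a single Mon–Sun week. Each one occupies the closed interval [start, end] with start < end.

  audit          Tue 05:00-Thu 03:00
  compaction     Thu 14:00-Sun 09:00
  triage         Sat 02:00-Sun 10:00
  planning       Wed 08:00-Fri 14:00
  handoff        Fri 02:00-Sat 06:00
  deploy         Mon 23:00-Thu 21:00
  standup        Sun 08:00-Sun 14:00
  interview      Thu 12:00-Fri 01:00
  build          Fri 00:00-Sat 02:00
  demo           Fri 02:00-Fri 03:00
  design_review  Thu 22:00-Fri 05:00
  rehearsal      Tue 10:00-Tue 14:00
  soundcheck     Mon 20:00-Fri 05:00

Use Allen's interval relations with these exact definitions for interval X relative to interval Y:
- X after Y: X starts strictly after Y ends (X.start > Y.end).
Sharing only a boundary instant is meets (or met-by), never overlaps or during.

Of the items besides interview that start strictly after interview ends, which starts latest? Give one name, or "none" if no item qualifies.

Target interview = [Thu 12:00, Fri 01:00].
audit [Tue 05:00, Thu 03:00] → before → excluded.
build [Fri 00:00, Sat 02:00] → overlapped-by → excluded.
compaction [Thu 14:00, Sun 09:00] → overlapped-by → excluded.
demo [Fri 02:00, Fri 03:00] → after → candidate.
deploy [Mon 23:00, Thu 21:00] → overlaps → excluded.
design_review [Thu 22:00, Fri 05:00] → overlapped-by → excluded.
handoff [Fri 02:00, Sat 06:00] → after → candidate.
planning [Wed 08:00, Fri 14:00] → contains → excluded.
rehearsal [Tue 10:00, Tue 14:00] → before → excluded.
soundcheck [Mon 20:00, Fri 05:00] → contains → excluded.
standup [Sun 08:00, Sun 14:00] → after → candidate.
triage [Sat 02:00, Sun 10:00] → after → candidate.
Among candidates, latest start is Sun 08:00 → standup.

standup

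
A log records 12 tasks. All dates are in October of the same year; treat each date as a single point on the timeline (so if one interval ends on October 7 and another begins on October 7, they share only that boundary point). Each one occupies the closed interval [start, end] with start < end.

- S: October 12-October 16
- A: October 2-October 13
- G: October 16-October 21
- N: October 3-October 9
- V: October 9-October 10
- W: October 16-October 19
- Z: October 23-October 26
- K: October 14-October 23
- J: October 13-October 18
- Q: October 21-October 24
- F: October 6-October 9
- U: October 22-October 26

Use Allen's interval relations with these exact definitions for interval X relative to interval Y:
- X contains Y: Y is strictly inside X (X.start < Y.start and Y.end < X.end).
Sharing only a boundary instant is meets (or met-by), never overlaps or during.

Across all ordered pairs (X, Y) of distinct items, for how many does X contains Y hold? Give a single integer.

5

Checking all 132 ordered pairs for relation 'contains'; matching pairs in alphabetical order:
(A, F): A contains F ✓
(A, N): A contains N ✓
(A, V): A contains V ✓
(K, G): K contains G ✓
(K, W): K contains W ✓
Count: 5.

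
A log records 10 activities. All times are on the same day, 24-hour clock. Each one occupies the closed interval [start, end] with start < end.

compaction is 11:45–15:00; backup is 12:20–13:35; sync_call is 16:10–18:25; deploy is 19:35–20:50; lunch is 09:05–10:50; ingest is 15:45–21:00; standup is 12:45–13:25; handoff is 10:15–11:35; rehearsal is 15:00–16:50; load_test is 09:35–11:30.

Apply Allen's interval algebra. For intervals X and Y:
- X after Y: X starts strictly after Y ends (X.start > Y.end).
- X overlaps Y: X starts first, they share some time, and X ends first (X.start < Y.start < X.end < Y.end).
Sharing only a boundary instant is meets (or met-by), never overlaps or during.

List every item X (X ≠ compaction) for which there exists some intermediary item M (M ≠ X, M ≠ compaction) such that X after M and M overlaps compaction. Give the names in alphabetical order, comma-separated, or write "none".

Target compaction = [11:45, 15:00].
Intermediaries M with M overlaps compaction: none.
Union: none.

none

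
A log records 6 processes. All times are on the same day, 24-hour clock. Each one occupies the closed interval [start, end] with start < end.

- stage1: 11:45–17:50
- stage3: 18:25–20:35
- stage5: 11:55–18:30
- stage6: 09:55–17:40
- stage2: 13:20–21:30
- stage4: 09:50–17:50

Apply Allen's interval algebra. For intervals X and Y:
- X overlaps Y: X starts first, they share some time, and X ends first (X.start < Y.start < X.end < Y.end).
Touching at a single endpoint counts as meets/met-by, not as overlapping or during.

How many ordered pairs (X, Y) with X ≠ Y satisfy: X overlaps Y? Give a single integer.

9

Checking all 30 ordered pairs for relation 'overlaps'; matching pairs in alphabetical order:
(stage1, stage2): stage1 overlaps stage2 ✓
(stage1, stage5): stage1 overlaps stage5 ✓
(stage4, stage2): stage4 overlaps stage2 ✓
(stage4, stage5): stage4 overlaps stage5 ✓
(stage5, stage2): stage5 overlaps stage2 ✓
(stage5, stage3): stage5 overlaps stage3 ✓
(stage6, stage1): stage6 overlaps stage1 ✓
(stage6, stage2): stage6 overlaps stage2 ✓
(stage6, stage5): stage6 overlaps stage5 ✓
Count: 9.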